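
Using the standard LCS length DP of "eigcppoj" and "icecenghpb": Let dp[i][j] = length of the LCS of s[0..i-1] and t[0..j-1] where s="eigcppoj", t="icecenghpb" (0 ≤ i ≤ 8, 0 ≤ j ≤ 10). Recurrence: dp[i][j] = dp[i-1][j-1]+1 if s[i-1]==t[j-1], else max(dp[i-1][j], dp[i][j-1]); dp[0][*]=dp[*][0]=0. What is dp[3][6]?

   ''  i  c  e  c  e  n  g  h  p  b
''  0  0  0  0  0  0  0  0  0  0  0
 e  0  0  0  1  1  1  1  1  1  1  1
 i  0  1  1  1  1  1  1  1  1  1  1
 g  0  1  1  1  1  1  1  2  2  2  2
 c  0  1  2  2  2  2  2  2  2  2  2
 p  0  1  2  2  2  2  2  2  2  3  3
 p  0  1  2  2  2  2  2  2  2  3  3
 o  0  1  2  2  2  2  2  2  2  3  3
 j  0  1  2  2  2  2  2  2  2  3  3

1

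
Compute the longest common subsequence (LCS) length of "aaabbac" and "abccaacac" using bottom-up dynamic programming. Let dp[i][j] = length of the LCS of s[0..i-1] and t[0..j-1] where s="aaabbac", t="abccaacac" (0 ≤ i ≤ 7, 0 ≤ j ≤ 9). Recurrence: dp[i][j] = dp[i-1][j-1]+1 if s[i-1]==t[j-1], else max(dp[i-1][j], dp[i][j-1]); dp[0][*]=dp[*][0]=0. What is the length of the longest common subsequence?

   ''  a  b  c  c  a  a  c  a  c
''  0  0  0  0  0  0  0  0  0  0
 a  0  1  1  1  1  1  1  1  1  1
 a  0  1  1  1  1  2  2  2  2  2
 a  0  1  1  1  1  2  3  3  3  3
 b  0  1  2  2  2  2  3  3  3  3
 b  0  1  2  2  2  2  3  3  3  3
 a  0  1  2  2  2  3  3  3  4  4
 c  0  1  2  3  3  3  3  4  4  5

5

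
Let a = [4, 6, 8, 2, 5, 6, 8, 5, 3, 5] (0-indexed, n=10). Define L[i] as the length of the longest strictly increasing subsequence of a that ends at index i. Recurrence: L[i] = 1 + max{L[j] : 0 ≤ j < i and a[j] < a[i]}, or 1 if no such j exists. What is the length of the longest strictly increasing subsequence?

4

   i    0    1    2    3    4    5    6    7    8    9
a[i]    4    6    8    2    5    6    8    5    3    5
L[i]    1    2    3    1    2    3    4    2    2    3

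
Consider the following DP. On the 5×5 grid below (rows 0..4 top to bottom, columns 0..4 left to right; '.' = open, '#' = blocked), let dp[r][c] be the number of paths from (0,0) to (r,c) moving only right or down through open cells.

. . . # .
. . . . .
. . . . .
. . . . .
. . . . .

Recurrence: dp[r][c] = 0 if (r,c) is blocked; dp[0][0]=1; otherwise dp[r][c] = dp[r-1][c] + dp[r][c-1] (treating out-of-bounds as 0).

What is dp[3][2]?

r\c   0   1   2   3   4
  0   1   1   1   0   0
  1   1   2   3   3   3
  2   1   3   6   9  12
  3   1   4  10  19  31
  4   1   5  15  34  65

10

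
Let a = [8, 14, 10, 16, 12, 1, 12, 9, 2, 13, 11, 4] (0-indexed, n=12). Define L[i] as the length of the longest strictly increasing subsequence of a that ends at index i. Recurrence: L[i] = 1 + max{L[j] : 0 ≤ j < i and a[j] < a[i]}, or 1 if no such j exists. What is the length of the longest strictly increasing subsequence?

4

   i    0    1    2    3    4    5    6    7    8    9   10   11
a[i]    8   14   10   16   12    1   12    9    2   13   11    4
L[i]    1    2    2    3    3    1    3    2    2    4    3    3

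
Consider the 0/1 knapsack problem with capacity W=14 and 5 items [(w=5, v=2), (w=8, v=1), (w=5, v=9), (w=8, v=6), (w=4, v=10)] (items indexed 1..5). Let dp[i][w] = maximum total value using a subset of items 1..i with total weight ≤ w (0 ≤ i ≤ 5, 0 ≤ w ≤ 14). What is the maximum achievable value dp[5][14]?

21

i\w   0   1   2   3   4   5   6   7   8   9  10  11  12  13  14
  0   0   0   0   0   0   0   0   0   0   0   0   0   0   0   0
  1   0   0   0   0   0   2   2   2   2   2   2   2   2   2   2
  2   0   0   0   0   0   2   2   2   2   2   2   2   2   3   3
  3   0   0   0   0   0   9   9   9   9   9  11  11  11  11  11
  4   0   0   0   0   0   9   9   9   9   9  11  11  11  15  15
  5   0   0   0   0  10  10  10  10  10  19  19  19  19  19  21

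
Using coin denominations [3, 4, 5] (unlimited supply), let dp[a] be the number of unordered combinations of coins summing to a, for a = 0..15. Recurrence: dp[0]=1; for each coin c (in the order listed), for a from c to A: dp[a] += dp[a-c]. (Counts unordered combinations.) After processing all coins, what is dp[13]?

3

after  coin     0     1     2     3     4     5     6     7     8     9    10    11    12    13    14    15
          3     1     0     0     1     0     0     1     0     0     1     0     0     1     0     0     1
          4     1     0     0     1     1     0     1     1     1     1     1     1     2     1     1     2
          5     1     0     0     1     1     1     1     1     2     2     2     2     3     3     3     4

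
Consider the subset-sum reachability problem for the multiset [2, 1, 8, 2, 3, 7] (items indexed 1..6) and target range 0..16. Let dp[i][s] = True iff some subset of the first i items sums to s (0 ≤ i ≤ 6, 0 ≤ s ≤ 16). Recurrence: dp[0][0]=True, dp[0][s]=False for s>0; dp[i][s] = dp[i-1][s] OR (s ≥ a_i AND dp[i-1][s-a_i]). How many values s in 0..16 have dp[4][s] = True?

i\s   0   1   2   3   4   5   6   7   8   9  10  11  12  13  14  15  16
  0   T   F   F   F   F   F   F   F   F   F   F   F   F   F   F   F   F
  1   T   F   T   F   F   F   F   F   F   F   F   F   F   F   F   F   F
  2   T   T   T   T   F   F   F   F   F   F   F   F   F   F   F   F   F
  3   T   T   T   T   F   F   F   F   T   T   T   T   F   F   F   F   F
  4   T   T   T   T   T   T   F   F   T   T   T   T   T   T   F   F   F
  5   T   T   T   T   T   T   T   T   T   T   T   T   T   T   T   T   T
  6   T   T   T   T   T   T   T   T   T   T   T   T   T   T   T   T   T

12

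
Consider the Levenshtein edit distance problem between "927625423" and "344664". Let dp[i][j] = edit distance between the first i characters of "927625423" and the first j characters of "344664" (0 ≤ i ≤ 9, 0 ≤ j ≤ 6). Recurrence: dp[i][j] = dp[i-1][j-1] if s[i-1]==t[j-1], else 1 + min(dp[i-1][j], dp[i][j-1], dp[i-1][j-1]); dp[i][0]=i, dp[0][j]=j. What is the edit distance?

7

   ''  3  4  4  6  6  4
''  0  1  2  3  4  5  6
 9  1  1  2  3  4  5  6
 2  2  2  2  3  4  5  6
 7  3  3  3  3  4  5  6
 6  4  4  4  4  3  4  5
 2  5  5  5  5  4  4  5
 5  6  6  6  6  5  5  5
 4  7  7  6  6  6  6  5
 2  8  8  7  7  7  7  6
 3  9  8  8  8  8  8  7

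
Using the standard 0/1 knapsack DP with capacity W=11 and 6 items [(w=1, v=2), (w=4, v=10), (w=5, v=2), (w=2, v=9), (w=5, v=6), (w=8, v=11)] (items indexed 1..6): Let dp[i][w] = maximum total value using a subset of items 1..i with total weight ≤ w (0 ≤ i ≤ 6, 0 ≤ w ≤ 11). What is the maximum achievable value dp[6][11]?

25

i\w   0   1   2   3   4   5   6   7   8   9  10  11
  0   0   0   0   0   0   0   0   0   0   0   0   0
  1   0   2   2   2   2   2   2   2   2   2   2   2
  2   0   2   2   2  10  12  12  12  12  12  12  12
  3   0   2   2   2  10  12  12  12  12  12  14  14
  4   0   2   9  11  11  12  19  21  21  21  21  21
  5   0   2   9  11  11  12  19  21  21  21  21  25
  6   0   2   9  11  11  12  19  21  21  21  21  25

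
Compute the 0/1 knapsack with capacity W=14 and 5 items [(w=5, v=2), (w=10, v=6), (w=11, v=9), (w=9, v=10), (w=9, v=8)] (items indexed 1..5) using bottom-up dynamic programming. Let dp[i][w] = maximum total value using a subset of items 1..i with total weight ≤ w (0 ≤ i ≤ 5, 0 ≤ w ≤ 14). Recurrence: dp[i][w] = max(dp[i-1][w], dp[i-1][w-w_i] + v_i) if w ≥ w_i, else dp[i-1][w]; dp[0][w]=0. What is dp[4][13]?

i\w   0   1   2   3   4   5   6   7   8   9  10  11  12  13  14
  0   0   0   0   0   0   0   0   0   0   0   0   0   0   0   0
  1   0   0   0   0   0   2   2   2   2   2   2   2   2   2   2
  2   0   0   0   0   0   2   2   2   2   2   6   6   6   6   6
  3   0   0   0   0   0   2   2   2   2   2   6   9   9   9   9
  4   0   0   0   0   0   2   2   2   2  10  10  10  10  10  12
  5   0   0   0   0   0   2   2   2   2  10  10  10  10  10  12

10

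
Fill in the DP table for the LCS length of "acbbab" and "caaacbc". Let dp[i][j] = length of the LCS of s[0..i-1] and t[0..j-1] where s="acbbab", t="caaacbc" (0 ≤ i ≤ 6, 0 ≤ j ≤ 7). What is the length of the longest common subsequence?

3

   ''  c  a  a  a  c  b  c
''  0  0  0  0  0  0  0  0
 a  0  0  1  1  1  1  1  1
 c  0  1  1  1  1  2  2  2
 b  0  1  1  1  1  2  3  3
 b  0  1  1  1  1  2  3  3
 a  0  1  2  2  2  2  3  3
 b  0  1  2  2  2  2  3  3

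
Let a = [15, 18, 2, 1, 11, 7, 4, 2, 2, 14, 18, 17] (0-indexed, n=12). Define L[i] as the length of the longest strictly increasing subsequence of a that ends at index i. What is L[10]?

4

   i    0    1    2    3    4    5    6    7    8    9   10   11
a[i]   15   18    2    1   11    7    4    2    2   14   18   17
L[i]    1    2    1    1    2    2    2    2    2    3    4    4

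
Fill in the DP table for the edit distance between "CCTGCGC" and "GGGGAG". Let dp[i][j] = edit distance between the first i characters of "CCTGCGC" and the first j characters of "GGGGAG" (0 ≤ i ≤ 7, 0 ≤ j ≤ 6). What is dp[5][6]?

   ''  G  G  G  G  A  G
''  0  1  2  3  4  5  6
 C  1  1  2  3  4  5  6
 C  2  2  2  3  4  5  6
 T  3  3  3  3  4  5  6
 G  4  3  3  3  3  4  5
 C  5  4  4  4  4  4  5
 G  6  5  4  4  4  5  4
 C  7  6  5  5  5  5  5

5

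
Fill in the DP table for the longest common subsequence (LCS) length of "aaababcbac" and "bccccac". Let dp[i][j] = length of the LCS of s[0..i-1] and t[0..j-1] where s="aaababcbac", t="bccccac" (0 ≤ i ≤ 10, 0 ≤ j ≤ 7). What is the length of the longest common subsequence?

   ''  b  c  c  c  c  a  c
''  0  0  0  0  0  0  0  0
 a  0  0  0  0  0  0  1  1
 a  0  0  0  0  0  0  1  1
 a  0  0  0  0  0  0  1  1
 b  0  1  1  1  1  1  1  1
 a  0  1  1  1  1  1  2  2
 b  0  1  1  1  1  1  2  2
 c  0  1  2  2  2  2  2  3
 b  0  1  2  2  2  2  2  3
 a  0  1  2  2  2  2  3  3
 c  0  1  2  3  3  3  3  4

4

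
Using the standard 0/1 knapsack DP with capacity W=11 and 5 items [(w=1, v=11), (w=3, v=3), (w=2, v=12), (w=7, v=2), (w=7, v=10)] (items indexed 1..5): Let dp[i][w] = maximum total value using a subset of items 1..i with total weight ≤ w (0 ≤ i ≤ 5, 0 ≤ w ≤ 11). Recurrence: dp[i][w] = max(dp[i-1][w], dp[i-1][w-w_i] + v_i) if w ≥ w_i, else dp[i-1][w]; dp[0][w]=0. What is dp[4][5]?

23

i\w   0   1   2   3   4   5   6   7   8   9  10  11
  0   0   0   0   0   0   0   0   0   0   0   0   0
  1   0  11  11  11  11  11  11  11  11  11  11  11
  2   0  11  11  11  14  14  14  14  14  14  14  14
  3   0  11  12  23  23  23  26  26  26  26  26  26
  4   0  11  12  23  23  23  26  26  26  26  26  26
  5   0  11  12  23  23  23  26  26  26  26  33  33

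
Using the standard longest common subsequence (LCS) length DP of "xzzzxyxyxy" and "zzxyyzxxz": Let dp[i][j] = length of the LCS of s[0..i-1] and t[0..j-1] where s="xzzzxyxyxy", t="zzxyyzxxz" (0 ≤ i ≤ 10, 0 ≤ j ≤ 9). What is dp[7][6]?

   ''  z  z  x  y  y  z  x  x  z
''  0  0  0  0  0  0  0  0  0  0
 x  0  0  0  1  1  1  1  1  1  1
 z  0  1  1  1  1  1  2  2  2  2
 z  0  1  2  2  2  2  2  2  2  3
 z  0  1  2  2  2  2  3  3  3  3
 x  0  1  2  3  3  3  3  4  4  4
 y  0  1  2  3  4  4  4  4  4  4
 x  0  1  2  3  4  4  4  5  5  5
 y  0  1  2  3  4  5  5  5  5  5
 x  0  1  2  3  4  5  5  6  6  6
 y  0  1  2  3  4  5  5  6  6  6

4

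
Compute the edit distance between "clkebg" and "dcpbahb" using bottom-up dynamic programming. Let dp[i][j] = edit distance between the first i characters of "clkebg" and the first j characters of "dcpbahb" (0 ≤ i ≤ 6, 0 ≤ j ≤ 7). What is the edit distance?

6

   ''  d  c  p  b  a  h  b
''  0  1  2  3  4  5  6  7
 c  1  1  1  2  3  4  5  6
 l  2  2  2  2  3  4  5  6
 k  3  3  3  3  3  4  5  6
 e  4  4  4  4  4  4  5  6
 b  5  5  5  5  4  5  5  5
 g  6  6  6  6  5  5  6  6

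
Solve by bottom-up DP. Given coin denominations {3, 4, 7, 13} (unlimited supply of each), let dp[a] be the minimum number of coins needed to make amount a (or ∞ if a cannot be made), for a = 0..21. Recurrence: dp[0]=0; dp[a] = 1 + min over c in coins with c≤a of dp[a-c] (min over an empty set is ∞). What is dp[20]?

2

 a  0  1  2  3  4  5  6  7  8  9 10 11 12 13 14 15 16 17 18 19 20 21
dp  0  -  -  1  1  -  2  1  2  3  2  2  3  1  2  3  2  2  3  3  2  3
(- denotes ∞ / unreachable)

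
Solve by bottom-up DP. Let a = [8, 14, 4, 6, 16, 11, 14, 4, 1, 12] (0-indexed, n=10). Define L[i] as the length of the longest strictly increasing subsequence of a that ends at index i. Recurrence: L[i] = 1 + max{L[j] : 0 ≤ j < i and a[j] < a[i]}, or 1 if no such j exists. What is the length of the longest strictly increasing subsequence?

   i    0    1    2    3    4    5    6    7    8    9
a[i]    8   14    4    6   16   11   14    4    1   12
L[i]    1    2    1    2    3    3    4    1    1    4

4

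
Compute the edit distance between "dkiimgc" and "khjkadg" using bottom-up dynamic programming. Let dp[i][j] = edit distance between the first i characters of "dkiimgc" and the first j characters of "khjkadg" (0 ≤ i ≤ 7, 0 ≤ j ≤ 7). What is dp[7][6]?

6

   ''  k  h  j  k  a  d  g
''  0  1  2  3  4  5  6  7
 d  1  1  2  3  4  5  5  6
 k  2  1  2  3  3  4  5  6
 i  3  2  2  3  4  4  5  6
 i  4  3  3  3  4  5  5  6
 m  5  4  4  4  4  5  6  6
 g  6  5  5  5  5  5  6  6
 c  7  6  6  6  6  6  6  7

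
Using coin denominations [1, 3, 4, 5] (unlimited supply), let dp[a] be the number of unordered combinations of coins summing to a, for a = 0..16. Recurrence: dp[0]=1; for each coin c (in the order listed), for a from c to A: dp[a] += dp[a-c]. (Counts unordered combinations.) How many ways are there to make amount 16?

after  coin     0     1     2     3     4     5     6     7     8     9    10    11    12    13    14    15    16
          1     1     1     1     1     1     1     1     1     1     1     1     1     1     1     1     1     1
          3     1     1     1     2     2     2     3     3     3     4     4     4     5     5     5     6     6
          4     1     1     1     2     3     3     4     5     6     7     8     9    11    12    13    15    17
          5     1     1     1     2     3     4     5     6     8    10    12    14    17    20    23    27    31

31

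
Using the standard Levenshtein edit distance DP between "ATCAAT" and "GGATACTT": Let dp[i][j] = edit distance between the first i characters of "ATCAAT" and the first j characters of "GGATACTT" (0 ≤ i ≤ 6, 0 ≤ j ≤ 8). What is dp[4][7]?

   ''  G  G  A  T  A  C  T  T
''  0  1  2  3  4  5  6  7  8
 A  1  1  2  2  3  4  5  6  7
 T  2  2  2  3  2  3  4  5  6
 C  3  3  3  3  3  3  3  4  5
 A  4  4  4  3  4  3  4  4  5
 A  5  5  5  4  4  4  4  5  5
 T  6  6  6  5  4  5  5  4  5

4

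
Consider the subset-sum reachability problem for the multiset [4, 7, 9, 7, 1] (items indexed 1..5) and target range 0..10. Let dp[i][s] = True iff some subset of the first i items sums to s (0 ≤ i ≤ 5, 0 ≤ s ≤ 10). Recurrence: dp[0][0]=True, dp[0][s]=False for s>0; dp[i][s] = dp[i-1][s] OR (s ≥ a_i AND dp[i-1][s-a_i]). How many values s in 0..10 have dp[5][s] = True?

8

i\s   0   1   2   3   4   5   6   7   8   9  10
  0   T   F   F   F   F   F   F   F   F   F   F
  1   T   F   F   F   T   F   F   F   F   F   F
  2   T   F   F   F   T   F   F   T   F   F   F
  3   T   F   F   F   T   F   F   T   F   T   F
  4   T   F   F   F   T   F   F   T   F   T   F
  5   T   T   F   F   T   T   F   T   T   T   T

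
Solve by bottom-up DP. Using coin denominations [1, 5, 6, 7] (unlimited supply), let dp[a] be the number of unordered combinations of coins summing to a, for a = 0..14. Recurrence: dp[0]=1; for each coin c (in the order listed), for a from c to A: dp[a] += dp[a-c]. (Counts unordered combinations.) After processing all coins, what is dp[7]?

4

after  coin     0     1     2     3     4     5     6     7     8     9    10    11    12    13    14
          1     1     1     1     1     1     1     1     1     1     1     1     1     1     1     1
          5     1     1     1     1     1     2     2     2     2     2     3     3     3     3     3
          6     1     1     1     1     1     2     3     3     3     3     4     5     6     6     6
          7     1     1     1     1     1     2     3     4     4     4     5     6     8     9    10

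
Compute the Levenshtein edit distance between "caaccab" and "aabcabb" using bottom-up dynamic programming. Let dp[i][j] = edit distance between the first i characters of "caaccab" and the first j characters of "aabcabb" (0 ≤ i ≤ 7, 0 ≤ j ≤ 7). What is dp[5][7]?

5

   ''  a  a  b  c  a  b  b
''  0  1  2  3  4  5  6  7
 c  1  1  2  3  3  4  5  6
 a  2  1  1  2  3  3  4  5
 a  3  2  1  2  3  3  4  5
 c  4  3  2  2  2  3  4  5
 c  5  4  3  3  2  3  4  5
 a  6  5  4  4  3  2  3  4
 b  7  6  5  4  4  3  2  3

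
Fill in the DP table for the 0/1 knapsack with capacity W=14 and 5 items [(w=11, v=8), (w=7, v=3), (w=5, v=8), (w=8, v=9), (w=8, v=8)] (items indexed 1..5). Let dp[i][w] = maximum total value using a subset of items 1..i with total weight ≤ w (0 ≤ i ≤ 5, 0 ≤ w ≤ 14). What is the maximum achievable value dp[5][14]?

i\w   0   1   2   3   4   5   6   7   8   9  10  11  12  13  14
  0   0   0   0   0   0   0   0   0   0   0   0   0   0   0   0
  1   0   0   0   0   0   0   0   0   0   0   0   8   8   8   8
  2   0   0   0   0   0   0   0   3   3   3   3   8   8   8   8
  3   0   0   0   0   0   8   8   8   8   8   8   8  11  11  11
  4   0   0   0   0   0   8   8   8   9   9   9   9  11  17  17
  5   0   0   0   0   0   8   8   8   9   9   9   9  11  17  17

17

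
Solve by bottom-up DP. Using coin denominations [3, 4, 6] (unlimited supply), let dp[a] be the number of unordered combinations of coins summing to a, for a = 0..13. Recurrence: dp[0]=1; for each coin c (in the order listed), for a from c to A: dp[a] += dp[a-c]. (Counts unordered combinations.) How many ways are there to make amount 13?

2

after  coin     0     1     2     3     4     5     6     7     8     9    10    11    12    13
          3     1     0     0     1     0     0     1     0     0     1     0     0     1     0
          4     1     0     0     1     1     0     1     1     1     1     1     1     2     1
          6     1     0     0     1     1     0     2     1     1     2     2     1     4     2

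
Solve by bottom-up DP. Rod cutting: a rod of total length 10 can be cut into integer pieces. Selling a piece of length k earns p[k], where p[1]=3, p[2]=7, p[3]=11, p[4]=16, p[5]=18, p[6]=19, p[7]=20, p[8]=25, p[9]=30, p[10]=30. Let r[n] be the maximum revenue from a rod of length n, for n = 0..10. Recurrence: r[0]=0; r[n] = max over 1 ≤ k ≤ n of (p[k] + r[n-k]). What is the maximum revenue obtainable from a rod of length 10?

39

   n    0    1    2    3    4    5    6    7    8    9   10
r[n]    0    3    7   11   16   19   23   27   32   35   39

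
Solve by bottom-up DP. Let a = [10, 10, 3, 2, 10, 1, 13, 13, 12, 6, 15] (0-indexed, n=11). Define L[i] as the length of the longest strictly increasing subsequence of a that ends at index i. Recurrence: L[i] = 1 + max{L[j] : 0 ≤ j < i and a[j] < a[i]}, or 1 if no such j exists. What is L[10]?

   i    0    1    2    3    4    5    6    7    8    9   10
a[i]   10   10    3    2   10    1   13   13   12    6   15
L[i]    1    1    1    1    2    1    3    3    3    2    4

4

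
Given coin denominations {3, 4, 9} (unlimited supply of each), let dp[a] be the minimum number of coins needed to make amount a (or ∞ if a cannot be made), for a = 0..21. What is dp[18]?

2

 a  0  1  2  3  4  5  6  7  8  9 10 11 12 13 14 15 16 17 18 19 20 21
dp  0  -  -  1  1  -  2  2  2  1  3  3  2  2  4  3  3  3  2  4  4  3
(- denotes ∞ / unreachable)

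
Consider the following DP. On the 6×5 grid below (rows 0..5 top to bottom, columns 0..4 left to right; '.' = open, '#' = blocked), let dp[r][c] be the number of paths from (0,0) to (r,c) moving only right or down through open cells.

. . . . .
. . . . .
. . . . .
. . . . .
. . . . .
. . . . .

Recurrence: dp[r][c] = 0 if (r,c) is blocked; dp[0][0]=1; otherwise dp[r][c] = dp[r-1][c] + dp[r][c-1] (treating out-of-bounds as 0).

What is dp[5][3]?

r\c   0   1   2   3   4
  0   1   1   1   1   1
  1   1   2   3   4   5
  2   1   3   6  10  15
  3   1   4  10  20  35
  4   1   5  15  35  70
  5   1   6  21  56 126

56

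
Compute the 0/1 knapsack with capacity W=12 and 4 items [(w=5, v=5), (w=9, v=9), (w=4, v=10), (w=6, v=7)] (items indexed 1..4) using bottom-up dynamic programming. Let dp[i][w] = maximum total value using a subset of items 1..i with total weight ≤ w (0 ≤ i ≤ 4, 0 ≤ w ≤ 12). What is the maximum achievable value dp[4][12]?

17

i\w   0   1   2   3   4   5   6   7   8   9  10  11  12
  0   0   0   0   0   0   0   0   0   0   0   0   0   0
  1   0   0   0   0   0   5   5   5   5   5   5   5   5
  2   0   0   0   0   0   5   5   5   5   9   9   9   9
  3   0   0   0   0  10  10  10  10  10  15  15  15  15
  4   0   0   0   0  10  10  10  10  10  15  17  17  17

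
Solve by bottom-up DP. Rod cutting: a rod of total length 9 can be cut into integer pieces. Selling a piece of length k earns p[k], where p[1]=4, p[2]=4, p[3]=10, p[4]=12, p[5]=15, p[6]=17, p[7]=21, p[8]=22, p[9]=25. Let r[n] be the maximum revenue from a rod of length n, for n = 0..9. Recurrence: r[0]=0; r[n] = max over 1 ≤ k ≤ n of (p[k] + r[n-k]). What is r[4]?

16

   n    0    1    2    3    4    5    6    7    8    9
r[n]    0    4    8   12   16   20   24   28   32   36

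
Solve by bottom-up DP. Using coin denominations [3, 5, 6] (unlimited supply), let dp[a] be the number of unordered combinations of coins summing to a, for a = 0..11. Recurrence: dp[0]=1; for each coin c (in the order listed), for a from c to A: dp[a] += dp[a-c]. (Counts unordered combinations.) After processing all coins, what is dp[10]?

after  coin     0     1     2     3     4     5     6     7     8     9    10    11
          3     1     0     0     1     0     0     1     0     0     1     0     0
          5     1     0     0     1     0     1     1     0     1     1     1     1
          6     1     0     0     1     0     1     2     0     1     2     1     2

1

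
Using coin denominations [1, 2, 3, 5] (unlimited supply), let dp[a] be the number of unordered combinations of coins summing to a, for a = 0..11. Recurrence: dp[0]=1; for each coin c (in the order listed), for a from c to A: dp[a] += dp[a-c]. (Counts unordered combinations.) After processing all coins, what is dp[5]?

after  coin     0     1     2     3     4     5     6     7     8     9    10    11
          1     1     1     1     1     1     1     1     1     1     1     1     1
          2     1     1     2     2     3     3     4     4     5     5     6     6
          3     1     1     2     3     4     5     7     8    10    12    14    16
          5     1     1     2     3     4     6     8    10    13    16    20    24

6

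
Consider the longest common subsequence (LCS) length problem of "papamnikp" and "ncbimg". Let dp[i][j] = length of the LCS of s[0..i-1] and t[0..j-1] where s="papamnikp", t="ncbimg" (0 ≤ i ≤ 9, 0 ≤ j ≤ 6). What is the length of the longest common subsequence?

   ''  n  c  b  i  m  g
''  0  0  0  0  0  0  0
 p  0  0  0  0  0  0  0
 a  0  0  0  0  0  0  0
 p  0  0  0  0  0  0  0
 a  0  0  0  0  0  0  0
 m  0  0  0  0  0  1  1
 n  0  1  1  1  1  1  1
 i  0  1  1  1  2  2  2
 k  0  1  1  1  2  2  2
 p  0  1  1  1  2  2  2

2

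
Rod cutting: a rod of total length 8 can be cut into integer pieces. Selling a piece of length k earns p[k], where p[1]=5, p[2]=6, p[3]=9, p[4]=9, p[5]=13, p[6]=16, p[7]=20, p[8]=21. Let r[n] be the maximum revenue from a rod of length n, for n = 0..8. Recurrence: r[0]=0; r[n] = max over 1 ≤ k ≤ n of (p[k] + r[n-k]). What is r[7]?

35

   n    0    1    2    3    4    5    6    7    8
r[n]    0    5   10   15   20   25   30   35   40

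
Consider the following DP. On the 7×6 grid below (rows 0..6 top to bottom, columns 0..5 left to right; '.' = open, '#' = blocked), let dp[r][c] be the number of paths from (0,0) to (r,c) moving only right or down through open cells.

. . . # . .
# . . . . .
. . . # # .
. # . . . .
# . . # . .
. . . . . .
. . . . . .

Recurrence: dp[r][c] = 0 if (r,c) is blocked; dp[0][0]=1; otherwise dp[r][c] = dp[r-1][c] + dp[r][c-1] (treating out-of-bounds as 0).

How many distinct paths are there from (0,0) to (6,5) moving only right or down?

26

r\c   0   1   2   3   4   5
  0   1   1   1   0   0   0
  1   0   1   2   2   2   2
  2   0   1   3   0   0   2
  3   0   0   3   3   3   5
  4   0   0   3   0   3   8
  5   0   0   3   3   6  14
  6   0   0   3   6  12  26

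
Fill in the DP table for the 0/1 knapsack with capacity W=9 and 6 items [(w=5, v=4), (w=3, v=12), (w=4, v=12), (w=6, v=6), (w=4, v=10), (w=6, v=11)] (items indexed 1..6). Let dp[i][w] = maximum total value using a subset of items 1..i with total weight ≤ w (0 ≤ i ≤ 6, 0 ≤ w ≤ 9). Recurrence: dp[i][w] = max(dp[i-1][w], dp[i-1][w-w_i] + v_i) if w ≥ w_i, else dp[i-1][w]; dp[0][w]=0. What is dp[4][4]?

12

i\w   0   1   2   3   4   5   6   7   8   9
  0   0   0   0   0   0   0   0   0   0   0
  1   0   0   0   0   0   4   4   4   4   4
  2   0   0   0  12  12  12  12  12  16  16
  3   0   0   0  12  12  12  12  24  24  24
  4   0   0   0  12  12  12  12  24  24  24
  5   0   0   0  12  12  12  12  24  24  24
  6   0   0   0  12  12  12  12  24  24  24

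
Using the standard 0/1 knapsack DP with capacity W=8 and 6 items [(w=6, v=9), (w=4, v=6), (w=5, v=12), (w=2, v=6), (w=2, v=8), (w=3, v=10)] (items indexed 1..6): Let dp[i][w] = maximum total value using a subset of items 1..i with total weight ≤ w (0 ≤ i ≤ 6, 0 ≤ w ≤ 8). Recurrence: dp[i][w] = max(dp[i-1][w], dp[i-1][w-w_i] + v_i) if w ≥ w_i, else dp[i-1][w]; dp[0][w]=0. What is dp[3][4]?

i\w   0   1   2   3   4   5   6   7   8
  0   0   0   0   0   0   0   0   0   0
  1   0   0   0   0   0   0   9   9   9
  2   0   0   0   0   6   6   9   9   9
  3   0   0   0   0   6  12  12  12  12
  4   0   0   6   6   6  12  12  18  18
  5   0   0   8   8  14  14  14  20  20
  6   0   0   8  10  14  18  18  24  24

6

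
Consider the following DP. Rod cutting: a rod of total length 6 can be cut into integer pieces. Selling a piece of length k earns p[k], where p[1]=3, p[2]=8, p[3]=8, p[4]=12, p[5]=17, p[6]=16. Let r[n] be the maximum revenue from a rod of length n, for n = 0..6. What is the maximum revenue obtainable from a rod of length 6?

   n    0    1    2    3    4    5    6
r[n]    0    3    8   11   16   19   24

24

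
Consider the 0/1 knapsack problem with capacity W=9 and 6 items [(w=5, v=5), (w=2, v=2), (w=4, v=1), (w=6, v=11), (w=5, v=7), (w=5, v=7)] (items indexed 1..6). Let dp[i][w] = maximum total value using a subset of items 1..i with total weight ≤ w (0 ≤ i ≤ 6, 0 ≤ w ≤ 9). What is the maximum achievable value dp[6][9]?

13

i\w   0   1   2   3   4   5   6   7   8   9
  0   0   0   0   0   0   0   0   0   0   0
  1   0   0   0   0   0   5   5   5   5   5
  2   0   0   2   2   2   5   5   7   7   7
  3   0   0   2   2   2   5   5   7   7   7
  4   0   0   2   2   2   5  11  11  13  13
  5   0   0   2   2   2   7  11  11  13  13
  6   0   0   2   2   2   7  11  11  13  13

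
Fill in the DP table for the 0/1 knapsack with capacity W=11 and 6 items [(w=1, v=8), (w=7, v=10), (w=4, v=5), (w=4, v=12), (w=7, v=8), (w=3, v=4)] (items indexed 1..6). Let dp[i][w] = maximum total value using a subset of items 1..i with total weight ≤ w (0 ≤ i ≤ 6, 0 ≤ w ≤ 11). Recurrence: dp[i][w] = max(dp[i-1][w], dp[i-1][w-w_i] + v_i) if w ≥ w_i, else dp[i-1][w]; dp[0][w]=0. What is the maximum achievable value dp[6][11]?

i\w   0   1   2   3   4   5   6   7   8   9  10  11
  0   0   0   0   0   0   0   0   0   0   0   0   0
  1   0   8   8   8   8   8   8   8   8   8   8   8
  2   0   8   8   8   8   8   8  10  18  18  18  18
  3   0   8   8   8   8  13  13  13  18  18  18  18
  4   0   8   8   8  12  20  20  20  20  25  25  25
  5   0   8   8   8  12  20  20  20  20  25  25  25
  6   0   8   8   8  12  20  20  20  24  25  25  25

25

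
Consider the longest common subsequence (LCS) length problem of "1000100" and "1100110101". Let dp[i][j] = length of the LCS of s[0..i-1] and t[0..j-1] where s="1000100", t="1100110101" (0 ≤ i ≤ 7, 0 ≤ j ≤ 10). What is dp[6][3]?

3

   ''  1  1  0  0  1  1  0  1  0  1
''  0  0  0  0  0  0  0  0  0  0  0
 1  0  1  1  1  1  1  1  1  1  1  1
 0  0  1  1  2  2  2  2  2  2  2  2
 0  0  1  1  2  3  3  3  3  3  3  3
 0  0  1  1  2  3  3  3  4  4  4  4
 1  0  1  2  2  3  4  4  4  5  5  5
 0  0  1  2  3  3  4  4  5  5  6  6
 0  0  1  2  3  4  4  4  5  5  6  6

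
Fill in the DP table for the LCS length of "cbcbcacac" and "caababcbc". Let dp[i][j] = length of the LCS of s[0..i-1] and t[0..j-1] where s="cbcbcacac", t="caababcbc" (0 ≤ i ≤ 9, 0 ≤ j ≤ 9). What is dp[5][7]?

4

   ''  c  a  a  b  a  b  c  b  c
''  0  0  0  0  0  0  0  0  0  0
 c  0  1  1  1  1  1  1  1  1  1
 b  0  1  1  1  2  2  2  2  2  2
 c  0  1  1  1  2  2  2  3  3  3
 b  0  1  1  1  2  2  3  3  4  4
 c  0  1  1  1  2  2  3  4  4  5
 a  0  1  2  2  2  3  3  4  4  5
 c  0  1  2  2  2  3  3  4  4  5
 a  0  1  2  3  3  3  3  4  4  5
 c  0  1  2  3  3  3  3  4  4  5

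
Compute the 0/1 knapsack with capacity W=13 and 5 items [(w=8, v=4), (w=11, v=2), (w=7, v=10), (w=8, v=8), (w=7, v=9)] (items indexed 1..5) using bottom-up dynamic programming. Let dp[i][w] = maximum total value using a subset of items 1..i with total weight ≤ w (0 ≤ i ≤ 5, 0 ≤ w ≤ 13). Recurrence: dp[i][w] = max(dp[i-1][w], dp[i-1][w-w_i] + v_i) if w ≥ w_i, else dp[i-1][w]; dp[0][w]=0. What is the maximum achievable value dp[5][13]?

10

i\w   0   1   2   3   4   5   6   7   8   9  10  11  12  13
  0   0   0   0   0   0   0   0   0   0   0   0   0   0   0
  1   0   0   0   0   0   0   0   0   4   4   4   4   4   4
  2   0   0   0   0   0   0   0   0   4   4   4   4   4   4
  3   0   0   0   0   0   0   0  10  10  10  10  10  10  10
  4   0   0   0   0   0   0   0  10  10  10  10  10  10  10
  5   0   0   0   0   0   0   0  10  10  10  10  10  10  10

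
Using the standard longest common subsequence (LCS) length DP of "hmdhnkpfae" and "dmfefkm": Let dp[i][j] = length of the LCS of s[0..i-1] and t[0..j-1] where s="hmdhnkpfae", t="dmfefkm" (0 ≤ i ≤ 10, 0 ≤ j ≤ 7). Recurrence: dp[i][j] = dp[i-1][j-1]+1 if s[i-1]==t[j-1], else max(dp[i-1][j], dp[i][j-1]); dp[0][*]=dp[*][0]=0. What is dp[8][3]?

   ''  d  m  f  e  f  k  m
''  0  0  0  0  0  0  0  0
 h  0  0  0  0  0  0  0  0
 m  0  0  1  1  1  1  1  1
 d  0  1  1  1  1  1  1  1
 h  0  1  1  1  1  1  1  1
 n  0  1  1  1  1  1  1  1
 k  0  1  1  1  1  1  2  2
 p  0  1  1  1  1  1  2  2
 f  0  1  1  2  2  2  2  2
 a  0  1  1  2  2  2  2  2
 e  0  1  1  2  3  3  3  3

2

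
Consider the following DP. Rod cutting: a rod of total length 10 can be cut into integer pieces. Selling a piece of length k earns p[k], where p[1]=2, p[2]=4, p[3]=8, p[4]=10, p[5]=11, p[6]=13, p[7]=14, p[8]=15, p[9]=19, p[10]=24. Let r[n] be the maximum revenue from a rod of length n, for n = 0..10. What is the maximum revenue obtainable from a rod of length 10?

26

   n    0    1    2    3    4    5    6    7    8    9   10
r[n]    0    2    4    8   10   12   16   18   20   24   26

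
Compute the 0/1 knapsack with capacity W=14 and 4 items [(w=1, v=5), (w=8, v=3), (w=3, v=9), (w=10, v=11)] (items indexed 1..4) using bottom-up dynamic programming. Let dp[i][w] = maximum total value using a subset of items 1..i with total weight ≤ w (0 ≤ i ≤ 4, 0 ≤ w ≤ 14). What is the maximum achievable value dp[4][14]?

i\w   0   1   2   3   4   5   6   7   8   9  10  11  12  13  14
  0   0   0   0   0   0   0   0   0   0   0   0   0   0   0   0
  1   0   5   5   5   5   5   5   5   5   5   5   5   5   5   5
  2   0   5   5   5   5   5   5   5   5   8   8   8   8   8   8
  3   0   5   5   9  14  14  14  14  14  14  14  14  17  17  17
  4   0   5   5   9  14  14  14  14  14  14  14  16  17  20  25

25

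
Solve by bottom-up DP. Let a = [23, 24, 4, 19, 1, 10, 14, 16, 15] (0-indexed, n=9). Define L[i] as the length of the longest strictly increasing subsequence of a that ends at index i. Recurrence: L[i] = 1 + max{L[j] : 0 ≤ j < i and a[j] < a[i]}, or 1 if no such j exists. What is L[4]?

   i    0    1    2    3    4    5    6    7    8
a[i]   23   24    4   19    1   10   14   16   15
L[i]    1    2    1    2    1    2    3    4    4

1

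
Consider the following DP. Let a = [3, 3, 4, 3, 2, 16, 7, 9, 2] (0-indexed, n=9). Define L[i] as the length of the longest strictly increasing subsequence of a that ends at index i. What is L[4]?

   i    0    1    2    3    4    5    6    7    8
a[i]    3    3    4    3    2   16    7    9    2
L[i]    1    1    2    1    1    3    3    4    1

1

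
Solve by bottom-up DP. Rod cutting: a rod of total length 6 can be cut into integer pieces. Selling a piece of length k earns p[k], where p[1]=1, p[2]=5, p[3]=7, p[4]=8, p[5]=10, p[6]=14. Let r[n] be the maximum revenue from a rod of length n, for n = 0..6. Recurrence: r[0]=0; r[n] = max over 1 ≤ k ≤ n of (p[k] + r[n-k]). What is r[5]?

   n    0    1    2    3    4    5    6
r[n]    0    1    5    7   10   12   15

12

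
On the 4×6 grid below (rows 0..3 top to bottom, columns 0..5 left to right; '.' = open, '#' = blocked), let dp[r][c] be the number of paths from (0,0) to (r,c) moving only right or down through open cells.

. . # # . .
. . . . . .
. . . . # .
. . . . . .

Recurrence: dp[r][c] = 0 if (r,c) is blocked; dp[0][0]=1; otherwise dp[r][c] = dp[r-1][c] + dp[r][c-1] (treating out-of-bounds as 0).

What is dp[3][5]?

18

r\c   0   1   2   3   4   5
  0   1   1   0   0   0   0
  1   1   2   2   2   2   2
  2   1   3   5   7   0   2
  3   1   4   9  16  16  18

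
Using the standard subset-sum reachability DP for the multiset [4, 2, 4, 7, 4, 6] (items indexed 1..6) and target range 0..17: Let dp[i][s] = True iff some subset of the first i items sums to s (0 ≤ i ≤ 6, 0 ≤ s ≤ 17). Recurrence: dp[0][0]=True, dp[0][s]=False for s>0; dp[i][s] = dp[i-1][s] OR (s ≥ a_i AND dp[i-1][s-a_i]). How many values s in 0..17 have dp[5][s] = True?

i\s   0   1   2   3   4   5   6   7   8   9  10  11  12  13  14  15  16  17
  0   T   F   F   F   F   F   F   F   F   F   F   F   F   F   F   F   F   F
  1   T   F   F   F   T   F   F   F   F   F   F   F   F   F   F   F   F   F
  2   T   F   T   F   T   F   T   F   F   F   F   F   F   F   F   F   F   F
  3   T   F   T   F   T   F   T   F   T   F   T   F   F   F   F   F   F   F
  4   T   F   T   F   T   F   T   T   T   T   T   T   F   T   F   T   F   T
  5   T   F   T   F   T   F   T   T   T   T   T   T   T   T   T   T   F   T
  6   T   F   T   F   T   F   T   T   T   T   T   T   T   T   T   T   T   T

14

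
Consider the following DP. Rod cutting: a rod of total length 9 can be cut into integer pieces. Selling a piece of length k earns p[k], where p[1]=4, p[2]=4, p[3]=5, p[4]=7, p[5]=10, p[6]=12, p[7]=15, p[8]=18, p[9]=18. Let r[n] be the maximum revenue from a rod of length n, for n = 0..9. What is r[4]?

   n    0    1    2    3    4    5    6    7    8    9
r[n]    0    4    8   12   16   20   24   28   32   36

16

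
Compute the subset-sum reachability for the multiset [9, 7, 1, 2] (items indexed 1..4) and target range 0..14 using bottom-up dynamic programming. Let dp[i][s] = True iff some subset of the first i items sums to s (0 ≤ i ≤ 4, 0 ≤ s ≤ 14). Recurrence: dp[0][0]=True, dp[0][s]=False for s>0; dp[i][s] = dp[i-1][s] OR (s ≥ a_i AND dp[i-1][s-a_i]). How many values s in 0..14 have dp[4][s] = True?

i\s   0   1   2   3   4   5   6   7   8   9  10  11  12  13  14
  0   T   F   F   F   F   F   F   F   F   F   F   F   F   F   F
  1   T   F   F   F   F   F   F   F   F   T   F   F   F   F   F
  2   T   F   F   F   F   F   F   T   F   T   F   F   F   F   F
  3   T   T   F   F   F   F   F   T   T   T   T   F   F   F   F
  4   T   T   T   T   F   F   F   T   T   T   T   T   T   F   F

10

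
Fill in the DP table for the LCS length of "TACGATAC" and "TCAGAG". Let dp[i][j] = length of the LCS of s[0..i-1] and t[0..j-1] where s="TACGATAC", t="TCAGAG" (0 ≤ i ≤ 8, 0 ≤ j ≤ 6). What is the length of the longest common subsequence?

4

   ''  T  C  A  G  A  G
''  0  0  0  0  0  0  0
 T  0  1  1  1  1  1  1
 A  0  1  1  2  2  2  2
 C  0  1  2  2  2  2  2
 G  0  1  2  2  3  3  3
 A  0  1  2  3  3  4  4
 T  0  1  2  3  3  4  4
 A  0  1  2  3  3  4  4
 C  0  1  2  3  3  4  4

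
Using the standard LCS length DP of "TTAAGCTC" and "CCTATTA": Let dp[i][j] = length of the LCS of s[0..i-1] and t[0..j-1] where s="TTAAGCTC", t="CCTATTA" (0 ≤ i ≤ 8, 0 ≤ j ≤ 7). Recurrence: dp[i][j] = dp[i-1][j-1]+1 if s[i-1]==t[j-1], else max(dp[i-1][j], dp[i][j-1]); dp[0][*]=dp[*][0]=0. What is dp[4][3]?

1

   ''  C  C  T  A  T  T  A
''  0  0  0  0  0  0  0  0
 T  0  0  0  1  1  1  1  1
 T  0  0  0  1  1  2  2  2
 A  0  0  0  1  2  2  2  3
 A  0  0  0  1  2  2  2  3
 G  0  0  0  1  2  2  2  3
 C  0  1  1  1  2  2  2  3
 T  0  1  1  2  2  3  3  3
 C  0  1  2  2  2  3  3  3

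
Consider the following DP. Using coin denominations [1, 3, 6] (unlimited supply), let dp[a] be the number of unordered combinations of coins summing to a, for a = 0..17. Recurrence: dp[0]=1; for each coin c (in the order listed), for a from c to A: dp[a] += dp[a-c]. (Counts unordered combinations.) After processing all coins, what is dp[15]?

after  coin     0     1     2     3     4     5     6     7     8     9    10    11    12    13    14    15    16    17
          1     1     1     1     1     1     1     1     1     1     1     1     1     1     1     1     1     1     1
          3     1     1     1     2     2     2     3     3     3     4     4     4     5     5     5     6     6     6
          6     1     1     1     2     2     2     4     4     4     6     6     6     9     9     9    12    12    12

12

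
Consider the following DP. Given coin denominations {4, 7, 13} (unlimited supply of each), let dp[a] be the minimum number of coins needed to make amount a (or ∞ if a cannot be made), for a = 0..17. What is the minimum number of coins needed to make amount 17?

 a  0  1  2  3  4  5  6  7  8  9 10 11 12 13 14 15 16 17
dp  0  -  -  -  1  -  -  1  2  -  -  2  3  1  2  3  4  2
(- denotes ∞ / unreachable)

2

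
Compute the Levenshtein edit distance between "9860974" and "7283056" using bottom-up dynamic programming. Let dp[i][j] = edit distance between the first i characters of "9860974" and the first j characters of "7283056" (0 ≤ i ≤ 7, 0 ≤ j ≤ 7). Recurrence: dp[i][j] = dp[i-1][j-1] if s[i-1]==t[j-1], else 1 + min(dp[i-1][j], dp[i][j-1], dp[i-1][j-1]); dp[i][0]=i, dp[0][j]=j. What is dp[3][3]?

3

   ''  7  2  8  3  0  5  6
''  0  1  2  3  4  5  6  7
 9  1  1  2  3  4  5  6  7
 8  2  2  2  2  3  4  5  6
 6  3  3  3  3  3  4  5  5
 0  4  4  4  4  4  3  4  5
 9  5  5  5  5  5  4  4  5
 7  6  5  6  6  6  5  5  5
 4  7  6  6  7  7  6  6  6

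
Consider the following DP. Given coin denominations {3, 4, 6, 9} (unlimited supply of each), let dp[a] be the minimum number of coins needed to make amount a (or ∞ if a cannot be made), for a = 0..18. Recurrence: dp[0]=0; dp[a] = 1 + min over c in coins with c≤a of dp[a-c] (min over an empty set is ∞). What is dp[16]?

 a  0  1  2  3  4  5  6  7  8  9 10 11 12 13 14 15 16 17 18
dp  0  -  -  1  1  -  1  2  2  1  2  3  2  2  3  2  3  3  2
(- denotes ∞ / unreachable)

3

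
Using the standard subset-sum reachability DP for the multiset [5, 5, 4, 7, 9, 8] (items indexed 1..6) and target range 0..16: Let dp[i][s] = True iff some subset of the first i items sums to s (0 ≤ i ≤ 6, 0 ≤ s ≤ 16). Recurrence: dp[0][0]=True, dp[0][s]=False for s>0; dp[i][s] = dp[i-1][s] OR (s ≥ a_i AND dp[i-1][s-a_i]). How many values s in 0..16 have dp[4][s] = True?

10

i\s   0   1   2   3   4   5   6   7   8   9  10  11  12  13  14  15  16
  0   T   F   F   F   F   F   F   F   F   F   F   F   F   F   F   F   F
  1   T   F   F   F   F   T   F   F   F   F   F   F   F   F   F   F   F
  2   T   F   F   F   F   T   F   F   F   F   T   F   F   F   F   F   F
  3   T   F   F   F   T   T   F   F   F   T   T   F   F   F   T   F   F
  4   T   F   F   F   T   T   F   T   F   T   T   T   T   F   T   F   T
  5   T   F   F   F   T   T   F   T   F   T   T   T   T   T   T   F   T
  6   T   F   F   F   T   T   F   T   T   T   T   T   T   T   T   T   T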